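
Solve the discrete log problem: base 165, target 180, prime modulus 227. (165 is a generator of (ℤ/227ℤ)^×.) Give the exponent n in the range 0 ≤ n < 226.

Baby-step giant-step with m = ceil(sqrt(226)) = 16.
Baby table (165^j mod 227 for j=0..15):
  0:1  1:165  2:212  3:22  4:225  5:124  6:30  7:183
  8:4  9:206  10:167  11:88  12:219  13:42  14:120  15:51
Giant step factor: 165^(-16) ≡ 71 (mod 227).
Scan 180·71^i mod 227 for i = 0, 1, …:
  i=0: 180   i=1: 68   i=2: 61   i=3: 18
  i=4: 143   i=5: 165
Match at i=5, j=1: n = 5·16 + 1 = 81.

81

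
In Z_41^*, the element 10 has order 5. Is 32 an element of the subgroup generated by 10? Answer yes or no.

no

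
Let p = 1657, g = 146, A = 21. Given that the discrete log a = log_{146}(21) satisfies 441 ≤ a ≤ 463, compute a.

463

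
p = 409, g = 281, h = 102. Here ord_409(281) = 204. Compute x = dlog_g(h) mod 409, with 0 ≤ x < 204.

160

Baby-step giant-step with m = ceil(sqrt(204)) = 15.
Baby table (281^j mod 409 for j=0..14):
  0:1  1:281  2:24  3:200  4:167  5:301  6:327  7:271
  8:77  9:369  10:212  11:267  12:180  13:273  14:230
Giant step factor: 281^(-15) ≡ 358 (mod 409).
Scan 102·358^i mod 409 for i = 0, 1, …:
  i=0: 102   i=1: 115   i=2: 270   i=3: 136
  i=4: 17   i=5: 360   i=6: 45   i=7: 159
  i=8: 71   i=9: 60   i=10: 212
Match at i=10, j=10: x = 10·15 + 10 = 160.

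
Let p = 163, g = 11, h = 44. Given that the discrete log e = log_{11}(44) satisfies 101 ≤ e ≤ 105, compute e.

101

Compute 11^101 mod 163 = 44, then multiply by 11 repeatedly:
  11^101=44
Found 44 at exponent 101.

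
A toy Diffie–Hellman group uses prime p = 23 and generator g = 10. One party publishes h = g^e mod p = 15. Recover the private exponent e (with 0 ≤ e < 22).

Successive powers of 10 modulo 23:
  10^0=1  10^1=10  10^2=8  10^3=11  10^4=18  10^5=19
  10^6=6  10^7=14  10^8=2  10^9=20  10^10=16  10^11=22
  10^12=13  10^13=15
So 10^13 ≡ 15 (mod 23), giving e = 13.

13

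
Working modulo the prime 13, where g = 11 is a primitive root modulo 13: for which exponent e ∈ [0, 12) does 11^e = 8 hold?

Successive powers of 11 modulo 13:
  11^0=1  11^1=11  11^2=4  11^3=5  11^4=3  11^5=7
  11^6=12  11^7=2  11^8=9  11^9=8
So 11^9 ≡ 8 (mod 13), giving e = 9.

9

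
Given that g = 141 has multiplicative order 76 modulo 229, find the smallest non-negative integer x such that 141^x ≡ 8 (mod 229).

Successive powers of 141 modulo 229:
  141^0=1  141^1=141  141^2=187  141^3=32  141^4=161  141^5=30
  141^6=108  141^7=114  141^8=44  141^9=21  141^10=213  141^11=34
  141^12=214  141^13=175  141^14=172  141^15=207  141^16=104  141^17=8
So 141^17 ≡ 8 (mod 229), giving x = 17.

17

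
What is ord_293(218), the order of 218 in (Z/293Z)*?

292

The order of 218 must divide p − 1 = 292 = 2^2 · 73.
Divisors: 1, 2, 4, 73, 146, 292.
Check each in increasing order: 218^1 ≡ 218;  218^2 ≡ 58;  218^4 ≡ 141;  218^73 ≡ 138;  218^146 ≡ 292;  218^292 ≡ 1.
Smallest exponent giving 1 is 292.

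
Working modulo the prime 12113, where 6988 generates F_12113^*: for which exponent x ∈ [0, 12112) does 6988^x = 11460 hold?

7470

Baby-step giant-step with m = ceil(sqrt(12112)) = 111.
Baby table (6988^j mod 12113 for j=0..110):
  0:1  1:6988  2:4641  3:4807  4:1967  5:9254  6:7758  7:7229
  8:5042  9:8892  10:9719  11:10894  12:9180  13:11505  14:2959  15:601
  16:8690  17:3251  18:6113  19:7206  20:1787  21:11166  22:8175  23:1992
  24:2259  25:2653  26:6274  27:5765  28:10095  29:9861  30:9924  31:1987
  32:3658  33:3674  34:6465  35:8043  36:164  37:7410  38:10118  39:1003
  40:7650  41:3531  42:447  43:10595  44:3204  45:4728  46:7113  47:6005
  48:3508  49:9305  50:756  51:1660  52:7939  53:192  54:9266  55:6823
  56:2356  57:2161  58:8270  59:11750  60:7086  61:11137  62:11444  63:646
  64:8212  65:6175  66:4394  67:10930  68:6375  69:8999  70:6429  71:10848
  72:2670  73:3940  74:11984  75:7023  76:6961  77:9773  78:630  79:5421
  80:4597  81:160  82:3684  83:3667  84:6001  85:11895  86:2854  87:5754
  88:5905  89:7262  90:5499  91:4576  92:10881  93:3127  94:11737  95:1033
  96:11369  97:9518  98:11414  99:9040  100:2225  101:7321  102:5949  103:11909
  104:3782  105:10163  106:525  107:10574  108:1812  109:4171  110:3070
Giant step factor: 6988^(-111) ≡ 6331 (mod 12113).
Scan 11460·6331^i mod 12113 for i = 0, 1, …:
  i=0: 11460   i=1: 8503   i=2: 2321   i=3: 1182
  i=4: 9521   i=5: 3163   i=6: 2164   i=7: 481
  i=8: 4848   i=9: 10459     …   i=66: 6456
  i=67: 3674
Match at i=67, j=33: x = 67·111 + 33 = 7470.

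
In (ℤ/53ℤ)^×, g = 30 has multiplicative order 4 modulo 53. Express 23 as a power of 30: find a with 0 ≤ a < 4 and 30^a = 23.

Successive powers of 30 modulo 53:
  30^0=1  30^1=30  30^2=52  30^3=23
So 30^3 ≡ 23 (mod 53), giving a = 3.

3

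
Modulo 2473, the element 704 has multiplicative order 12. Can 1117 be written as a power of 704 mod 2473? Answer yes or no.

⟨704⟩ has order 12; its elements mod 2473 are {1, 137, 567, 704, 1015, 1016, 1457, 1458, 1769, 1906, 2336, 2472}.
1117 is not in this set.

no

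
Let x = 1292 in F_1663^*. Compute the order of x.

554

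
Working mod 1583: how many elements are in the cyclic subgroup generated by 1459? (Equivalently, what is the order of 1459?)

791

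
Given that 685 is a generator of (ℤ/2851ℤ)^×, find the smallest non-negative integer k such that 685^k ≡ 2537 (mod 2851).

120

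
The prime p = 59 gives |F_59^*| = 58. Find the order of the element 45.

The order of 45 must divide p − 1 = 58 = 2 · 29.
Divisors: 1, 2, 29, 58.
Check each in increasing order: 45^1 ≡ 45;  45^2 ≡ 19;  45^29 ≡ 1.
Smallest exponent giving 1 is 29.

29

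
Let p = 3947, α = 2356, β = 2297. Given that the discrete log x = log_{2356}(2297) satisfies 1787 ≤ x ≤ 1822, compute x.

Compute 2356^1787 mod 3947 = 1483, then multiply by 2356 repeatedly:
  2356^1787=1483  2356^1788=853  2356^1789=645  2356^1790=25  2356^1791=3642
  2356^1792=3721  2356^1793=389  2356^1794=780  2356^1795=2325  2356^1796=3211
  2356^1797=2664  2356^1798=654  2356^1799=1494  2356^1800=3087  2356^1801=2598
  2356^1802=3038  2356^1803=1617  2356^1804=797  2356^1805=2907  2356^1806=847
  2356^1807=2297
Found 2297 at exponent 1807.

1807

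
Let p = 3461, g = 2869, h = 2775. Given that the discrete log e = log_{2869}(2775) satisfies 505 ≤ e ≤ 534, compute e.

514

Compute 2869^505 mod 3461 = 766, then multiply by 2869 repeatedly:
  2869^505=766  2869^506=3380  2869^507=2959  2869^508=2999  2869^509=85
  2869^510=1595  2869^511=613  2869^512=509  2869^513=3240  2869^514=2775
Found 2775 at exponent 514.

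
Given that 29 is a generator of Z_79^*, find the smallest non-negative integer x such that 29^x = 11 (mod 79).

70

Baby-step giant-step with m = ceil(sqrt(78)) = 9.
Baby table (29^j mod 79 for j=0..8):
  0:1  1:29  2:51  3:57  4:73  5:63  6:10  7:53
  8:36
Giant step factor: 29^(-9) ≡ 14 (mod 79).
Scan 11·14^i mod 79 for i = 0, 1, …:
  i=0: 11   i=1: 75   i=2: 23   i=3: 6
  i=4: 5   i=5: 70   i=6: 32   i=7: 53
Match at i=7, j=7: x = 7·9 + 7 = 70.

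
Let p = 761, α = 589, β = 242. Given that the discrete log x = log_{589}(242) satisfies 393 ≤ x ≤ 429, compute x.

408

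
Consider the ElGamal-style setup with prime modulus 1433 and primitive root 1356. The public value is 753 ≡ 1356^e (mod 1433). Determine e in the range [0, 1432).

Baby-step giant-step with m = ceil(sqrt(1432)) = 38.
Baby table (1356^j mod 1433 for j=0..37):
  0:1  1:1356  2:197  3:594  4:118  5:945  6:318  7:1308
  8:1027  9:1169  10:266  11:1013  12:814  13:374  14:1295  15:595
  16:41  17:1142  18:912  19:1426  20:539  21:54  22:141  23:607
  24:550  25:640  26:875  27:1409  28:415  29:1004  30:74  31:34
  32:248  33:966  34:134  35:1146  36:604  37:781
Giant step factor: 1356^(-38) ≡ 117 (mod 1433).
Scan 753·117^i mod 1433 for i = 0, 1, …:
  i=0: 753   i=1: 688   i=2: 248
Match at i=2, j=32: e = 2·38 + 32 = 108.

108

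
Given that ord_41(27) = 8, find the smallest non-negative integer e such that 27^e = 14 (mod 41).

5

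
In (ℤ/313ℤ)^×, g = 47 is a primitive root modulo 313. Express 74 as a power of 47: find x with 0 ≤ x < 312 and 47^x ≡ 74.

113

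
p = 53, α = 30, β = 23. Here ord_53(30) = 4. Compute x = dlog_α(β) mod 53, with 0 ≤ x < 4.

Successive powers of 30 modulo 53:
  30^0=1  30^1=30  30^2=52  30^3=23
So 30^3 ≡ 23 (mod 53), giving x = 3.

3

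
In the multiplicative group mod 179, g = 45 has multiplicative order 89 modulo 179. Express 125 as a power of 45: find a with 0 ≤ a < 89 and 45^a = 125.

60

Baby-step giant-step with m = ceil(sqrt(89)) = 10.
Baby table (45^j mod 179 for j=0..9):
  0:1  1:45  2:56  3:14  4:93  5:68  6:17  7:49
  8:57  9:59
Giant step factor: 45^(-10) ≡ 173 (mod 179).
Scan 125·173^i mod 179 for i = 0, 1, …:
  i=0: 125   i=1: 145   i=2: 25   i=3: 29
  i=4: 5   i=5: 149   i=6: 1
Match at i=6, j=0: a = 6·10 + 0 = 60.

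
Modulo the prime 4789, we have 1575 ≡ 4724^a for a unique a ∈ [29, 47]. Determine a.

46

Compute 4724^29 mod 4789 = 3821, then multiply by 4724 repeatedly:
  4724^29=3821  4724^30=663  4724^31=6  4724^32=4399  4724^33=1405
  4724^34=4455  4724^35=2554  4724^36=1605  4724^37=1033  4724^38=4690
  4724^39=1646  4724^40=3157  4724^41=722  4724^42=960  4724^43=4646
  4724^44=4506  4724^45=4028  4724^46=1575
Found 1575 at exponent 46.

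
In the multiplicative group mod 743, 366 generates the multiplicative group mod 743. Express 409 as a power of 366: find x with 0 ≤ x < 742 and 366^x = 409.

320

Baby-step giant-step with m = ceil(sqrt(742)) = 28.
Baby table (366^j mod 743 for j=0..27):
  0:1  1:366  2:216  3:298  4:590  5:470  6:387  7:472
  8:376  9:161  10:229  11:598  12:426  13:629  14:627  15:638
  16:206  17:353  18:659  19:462  20:431  21:230  22:221  23:642
  24:184  25:474  26:365  27:593
Giant step factor: 366^(-28) ≡ 444 (mod 743).
Scan 409·444^i mod 743 for i = 0, 1, …:
  i=0: 409   i=1: 304   i=2: 493   i=3: 450
  i=4: 676   i=5: 715   i=6: 199   i=7: 682
  i=8: 407   i=9: 159   i=10: 11   i=11: 426
Match at i=11, j=12: x = 11·28 + 12 = 320.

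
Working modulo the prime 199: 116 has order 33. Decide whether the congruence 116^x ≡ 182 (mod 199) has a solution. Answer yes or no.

yes

182 ∈ ⟨116⟩ iff 182^33 ≡ 1 (mod 199), since |⟨116⟩| = 33.
182^33 mod 199 = 1.
Since 1 = 1, 182 lies in the subgroup.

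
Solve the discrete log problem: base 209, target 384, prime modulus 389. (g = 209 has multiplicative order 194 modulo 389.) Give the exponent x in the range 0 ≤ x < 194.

Baby-step giant-step with m = ceil(sqrt(194)) = 14.
Baby table (209^j mod 389 for j=0..13):
  0:1  1:209  2:113  3:277  4:321  5:181  6:96  7:225
  8:345  9:140  10:85  11:260  12:269  13:205
Giant step factor: 209^(-14) ≡ 290 (mod 389).
Scan 384·290^i mod 389 for i = 0, 1, …:
  i=0: 384   i=1: 106   i=2: 9   i=3: 276
  i=4: 295   i=5: 359   i=6: 247   i=7: 54
  i=8: 100   i=9: 214   i=10: 209
Match at i=10, j=1: x = 10·14 + 1 = 141.

141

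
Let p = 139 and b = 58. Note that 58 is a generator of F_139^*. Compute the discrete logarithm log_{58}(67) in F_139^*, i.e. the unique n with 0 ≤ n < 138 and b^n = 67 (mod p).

128

Baby-step giant-step with m = ceil(sqrt(138)) = 12.
Baby table (58^j mod 139 for j=0..11):
  0:1  1:58  2:28  3:95  4:89  5:19  6:129  7:115
  8:137  9:23  10:83  11:88
Giant step factor: 58^(-12) ≡ 57 (mod 139).
Scan 67·57^i mod 139 for i = 0, 1, …:
  i=0: 67   i=1: 66   i=2: 9   i=3: 96
  i=4: 51   i=5: 127   i=6: 11   i=7: 71
  i=8: 16   i=9: 78   i=10: 137
Match at i=10, j=8: n = 10·12 + 8 = 128.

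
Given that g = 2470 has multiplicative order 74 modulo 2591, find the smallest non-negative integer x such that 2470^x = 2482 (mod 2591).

43

Baby-step giant-step with m = ceil(sqrt(74)) = 9.
Baby table (2470^j mod 2591 for j=0..8):
  0:1  1:2470  2:1686  3:683  4:269  5:1134  6:109  7:2357
  8:2404
Giant step factor: 2470^(-9) ≡ 161 (mod 2591).
Scan 2482·161^i mod 2591 for i = 0, 1, …:
  i=0: 2482   i=1: 588   i=2: 1392   i=3: 1286
  i=4: 2357
Match at i=4, j=7: x = 4·9 + 7 = 43.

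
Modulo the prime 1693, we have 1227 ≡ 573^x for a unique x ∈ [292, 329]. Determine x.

Compute 573^292 mod 1693 = 559, then multiply by 573 repeatedly:
  573^292=559  573^293=330  573^294=1167  573^295=1649  573^296=183
  573^297=1586  573^298=1330  573^299=240  573^300=387  573^301=1661
  573^302=287  573^303=230  573^304=1429  573^305=1098  573^306=1051
  573^307=1208  573^308=1440  573^309=629  573^310=1501  573^311=29
  573^312=1380  573^313=109  573^314=1509  573^315=1227
Found 1227 at exponent 315.

315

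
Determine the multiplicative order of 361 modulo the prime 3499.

1749

The order of 361 must divide p − 1 = 3498 = 2 · 3 · 11 · 53.
Divisors: 1, 2, 3, 6, 11, 22, 33, 53, 66, 106, 159, 318, 583, 1166, 1749, 3498.
Check each in increasing order: 361^1 ≡ 361;  361^2 ≡ 858;  361^3 ≡ 1826;  361^6 ≡ 3228;  361^11 ≡ 1289;  361^22 ≡ 2995;  361^33 ≡ 1158;  361^53 ≡ 2256;  361^66 ≡ 847;  361^106 ≡ 1990;  361^159 ≡ 223;  361^318 ≡ 743;  361^583 ≡ 3342;  361^1166 ≡ 156;  361^1749 ≡ 1.
Smallest exponent giving 1 is 1749.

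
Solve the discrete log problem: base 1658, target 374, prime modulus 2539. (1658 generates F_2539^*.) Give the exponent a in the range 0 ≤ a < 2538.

Baby-step giant-step with m = ceil(sqrt(2538)) = 51.
Baby table (1658^j mod 2539 for j=0..50):
  0:1  1:1658  2:1766  3:561  4:864  5:516  6:2424  7:2294
  8:30  9:1499  10:2200  11:1596  12:530  13:246  14:1628  15:267
  16:900  17:1807  18:2525  19:2178  20:666  21:2302  22:599  23:393
  24:1610  25:891  26:2119  27:1865  28:2207  29:507  30:197  31:1634
  32:59  33:1340  34:95  35:92  36:196  37:2515  38:832  39:779
  40:1770  41:2115  42:311  43:221  44:802  45:1819  46:2109  47:519
  48:2320  49:2514  50:1713
Giant step factor: 1658^(-51) ≡ 728 (mod 2539).
Scan 374·728^i mod 2539 for i = 0, 1, …:
  i=0: 374   i=1: 599
Match at i=1, j=22: a = 1·51 + 22 = 73.

73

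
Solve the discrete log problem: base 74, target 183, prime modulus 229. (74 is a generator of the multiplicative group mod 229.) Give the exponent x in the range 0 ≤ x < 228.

124

Baby-step giant-step with m = ceil(sqrt(228)) = 16.
Baby table (74^j mod 229 for j=0..15):
  0:1  1:74  2:209  3:123  4:171  5:59  6:15  7:194
  8:158  9:13  10:46  11:198  12:225  13:162  14:80  15:195
Giant step factor: 74^(-16) ≡ 153 (mod 229).
Scan 183·153^i mod 229 for i = 0, 1, …:
  i=0: 183   i=1: 61   i=2: 173   i=3: 134
  i=4: 121   i=5: 193   i=6: 217   i=7: 225
Match at i=7, j=12: x = 7·16 + 12 = 124.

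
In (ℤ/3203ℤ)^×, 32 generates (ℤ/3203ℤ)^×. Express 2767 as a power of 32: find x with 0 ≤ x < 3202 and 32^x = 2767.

296

Baby-step giant-step with m = ceil(sqrt(3202)) = 57.
Baby table (32^j mod 3203 for j=0..56):
  0:1  1:32  2:1024  3:738  4:1195  5:3007  6:134  7:1085
  8:2690  9:2802  10:3183  11:2563  12:1941  13:1255  14:1724  15:717
  16:523  17:721  18:651  19:1614  20:400  21:3191  22:2819  23:524
  24:753  25:1675  26:2352  27:1595  28:2995  29:2953  30:1609  31:240
  32:1274  33:2332  34:955  35:1733  36:1005  37:130  38:957  39:1797
  40:3053  41:1606  42:144  43:1405  44:118  45:573  46:2321  47:603
  48:78  49:2496  50:3000  51:3113  52:323  53:727  54:843  55:1352
  56:1625
Giant step factor: 32^(-57) ≡ 3088 (mod 3203).
Scan 2767·3088^i mod 3203 for i = 0, 1, …:
  i=0: 2767   i=1: 2095   i=2: 2503   i=3: 425
  i=4: 2373   i=5: 2563
Match at i=5, j=11: x = 5·57 + 11 = 296.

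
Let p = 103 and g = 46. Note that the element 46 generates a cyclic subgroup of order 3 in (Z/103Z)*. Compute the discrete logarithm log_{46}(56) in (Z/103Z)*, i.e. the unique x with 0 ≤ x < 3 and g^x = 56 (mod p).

Successive powers of 46 modulo 103:
  46^0=1  46^1=46  46^2=56
So 46^2 ≡ 56 (mod 103), giving x = 2.

2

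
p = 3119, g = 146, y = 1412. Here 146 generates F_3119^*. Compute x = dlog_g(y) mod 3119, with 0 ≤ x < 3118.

2456

Baby-step giant-step with m = ceil(sqrt(3118)) = 56.
Baby table (146^j mod 3119 for j=0..55):
  0:1  1:146  2:2602  3:2493  4:2174  5:2385  6:2001  7:2079
  8:991  9:1212  10:2288  11:315  12:2324  13:2452  14:2426  15:1749
  16:2715  17:277  18:3014  19:265  20:1262  21:231  22:2536  23:2214
  24:1987  25:35  26:1991  27:619  28:3042  29:1234  30:2381  31:1417
  32:1028  33:376  34:1873  35:2105  36:1668  37:246  38:1607  39:697
  40:1954  41:1455  42:338  43:2563  44:3037  45:504  46:1847  47:1428
  48:2634  49:927  50:1225  51:1067  52:2951  53:424  54:2643  55:2241
Giant step factor: 146^(-56) ≡ 323 (mod 3119).
Scan 1412·323^i mod 3119 for i = 0, 1, …:
  i=0: 1412   i=1: 702   i=2: 2178   i=3: 1719
  i=4: 55   i=5: 2170   i=6: 2254   i=7: 1315
  i=8: 561   i=9: 301     …   i=42: 153
  i=43: 2634
Match at i=43, j=48: x = 43·56 + 48 = 2456.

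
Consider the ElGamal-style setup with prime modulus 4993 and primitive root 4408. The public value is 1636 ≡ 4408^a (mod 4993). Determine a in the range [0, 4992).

Baby-step giant-step with m = ceil(sqrt(4992)) = 71.
Baby table (4408^j mod 4993 for j=0..70):
  0:1  1:4408  2:2701  3:2696  4:628  5:2102  6:3601  7:461
  8:4930  9:1904  10:4592  11:4907  12:380  13:2385  14:2815  15:915
  16:3969  17:4873  18:298  19:425  20:1025  21:4528  22:2403  23:2271
  24:4596  25:2567  26:1198  27:3183  28:334  29:4330  30:3394  31:1724
  32:46  33:3048  34:4414  35:4184  36:3923  37:1825  38:877  39:1234
  40:2095  41:2703  42:1526  43:1037  44:2501  45:4857  46:4665  47:2146
  48:2826  49:4466  50:3722  51:4571  52:2213  53:3575  54:692  55:4606
  56:1710  57:3243  58:185  59:1621  60:385  61:4453  62:1341  63:4409
  64:2116  65:404  66:3324  67:2730  68:710  69:4062  70:398
Giant step factor: 4408^(-71) ≡ 179 (mod 4993).
Scan 1636·179^i mod 4993 for i = 0, 1, …:
  i=0: 1636   i=1: 3250   i=2: 2562   i=3: 4235
  i=4: 4122   i=5: 3867   i=6: 3159   i=7: 1252
  i=8: 4416   i=9: 1570     …   i=58: 4460
  i=59: 4453
Match at i=59, j=61: a = 59·71 + 61 = 4250.

4250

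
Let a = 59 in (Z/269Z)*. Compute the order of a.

268

The order of 59 must divide p − 1 = 268 = 2^2 · 67.
Divisors: 1, 2, 4, 67, 134, 268.
Check each in increasing order: 59^1 ≡ 59;  59^2 ≡ 253;  59^4 ≡ 256;  59^67 ≡ 82;  59^134 ≡ 268;  59^268 ≡ 1.
Smallest exponent giving 1 is 268.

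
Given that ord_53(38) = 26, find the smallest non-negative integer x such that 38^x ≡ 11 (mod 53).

Successive powers of 38 modulo 53:
  38^0=1  38^1=38  38^2=13  38^3=17  38^4=10  38^5=9
  38^6=24  38^7=11
So 38^7 ≡ 11 (mod 53), giving x = 7.

7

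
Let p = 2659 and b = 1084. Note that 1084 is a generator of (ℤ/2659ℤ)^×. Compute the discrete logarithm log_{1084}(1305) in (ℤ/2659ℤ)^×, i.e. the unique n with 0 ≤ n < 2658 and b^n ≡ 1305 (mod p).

1408

Baby-step giant-step with m = ceil(sqrt(2658)) = 52.
Baby table (1084^j mod 2659 for j=0..51):
  0:1  1:1084  2:2437  3:1321  4:1422  5:1887  6:737  7:1208
  8:1244  9:383  10:368  11:62  12:733  13:2190  14:2132  15:417
  16:2657  17:491  18:444  19:17  20:2474  21:1544  22:1185  23:243
  24:171  25:1893  26:1923  27:2535  28:1193  29:938  30:1054  31:1825
  32:4  33:1677  34:1771  35:2625  36:370  37:2230  38:289  39:2173
  40:2317  41:1532  42:1472  43:248  44:273  45:783  46:551  47:1668
  48:2651  49:1964  50:1776  51:68
Giant step factor: 1084^(-52) ≡ 212 (mod 2659).
Scan 1305·212^i mod 2659 for i = 0, 1, …:
  i=0: 1305   i=1: 124   i=2: 2357   i=3: 2451
  i=4: 1107   i=5: 692   i=6: 459   i=7: 1584
  i=8: 774   i=9: 1889     …   i=26: 684
  i=27: 1422
Match at i=27, j=4: n = 27·52 + 4 = 1408.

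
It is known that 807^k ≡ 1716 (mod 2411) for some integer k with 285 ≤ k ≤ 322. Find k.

Compute 807^285 mod 2411 = 2128, then multiply by 807 repeatedly:
  807^285=2128  807^286=664  807^287=606  807^288=2020  807^289=304
  807^290=1817  807^291=431  807^292=633  807^293=2110  807^294=604
  807^295=406  807^296=2157  807^297=2368  807^298=1464  807^299=58
  807^300=997  807^301=1716
Found 1716 at exponent 301.

301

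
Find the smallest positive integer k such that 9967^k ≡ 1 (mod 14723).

866

The order of 9967 must divide p − 1 = 14722 = 2 · 17 · 433.
Divisors: 1, 2, 17, 34, 433, 866, 7361, 14722.
Check each in increasing order: 9967^1 ≡ 9967;  9967^2 ≡ 5008;  9967^17 ≡ 2232;  9967^34 ≡ 5450;  9967^433 ≡ 14722;  9967^866 ≡ 1.
Smallest exponent giving 1 is 866.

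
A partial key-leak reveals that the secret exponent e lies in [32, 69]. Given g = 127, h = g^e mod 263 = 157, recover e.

Compute 127^32 mod 263 = 25, then multiply by 127 repeatedly:
  127^32=25  127^33=19  127^34=46  127^35=56  127^36=11
  127^37=82  127^38=157
Found 157 at exponent 38.

38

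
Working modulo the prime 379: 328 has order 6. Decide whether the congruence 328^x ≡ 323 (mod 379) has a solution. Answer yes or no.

⟨328⟩ has order 6; its elements mod 379 are {1, 51, 52, 327, 328, 378}.
323 is not in this set.

no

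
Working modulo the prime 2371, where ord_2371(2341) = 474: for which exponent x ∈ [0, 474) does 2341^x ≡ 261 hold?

346

Baby-step giant-step with m = ceil(sqrt(474)) = 22.
Baby table (2341^j mod 2371 for j=0..21):
  0:1  1:2341  2:900  3:1452  4:1489  5:379  6:485  7:2047
  8:236  9:33  10:1381  11:1248  12:496  13:1717  14:652  15:1779
  16:1163  17:675  18:1089  19:524  20:877  21:2142
Giant step factor: 2341^(-22) ≡ 683 (mod 2371).
Scan 261·683^i mod 2371 for i = 0, 1, …:
  i=0: 261   i=1: 438   i=2: 408   i=3: 1257
  i=4: 229   i=5: 2292   i=6: 576   i=7: 2193
  i=8: 1718   i=9: 2120     …   i=14: 1911
  i=15: 1163
Match at i=15, j=16: x = 15·22 + 16 = 346.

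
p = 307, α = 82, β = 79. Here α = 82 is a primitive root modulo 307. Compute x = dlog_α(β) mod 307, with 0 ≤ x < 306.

276

Baby-step giant-step with m = ceil(sqrt(306)) = 18.
Baby table (82^j mod 307 for j=0..17):
  0:1  1:82  2:277  3:303  4:286  5:120  6:16  7:84
  8:134  9:243  10:278  11:78  12:256  13:116  14:302  15:204
  16:150  17:20
Giant step factor: 82^(-18) ≡ 269 (mod 307).
Scan 79·269^i mod 307 for i = 0, 1, …:
  i=0: 79   i=1: 68   i=2: 179   i=3: 259
  i=4: 289   i=5: 70   i=6: 103   i=7: 77
  i=8: 144   i=9: 54     …   i=14: 145
  i=15: 16
Match at i=15, j=6: x = 15·18 + 6 = 276.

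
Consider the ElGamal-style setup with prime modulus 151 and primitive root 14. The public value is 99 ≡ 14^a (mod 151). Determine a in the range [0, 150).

38

Baby-step giant-step with m = ceil(sqrt(150)) = 13.
Baby table (14^j mod 151 for j=0..12):
  0:1  1:14  2:45  3:26  4:62  5:113  6:72  7:102
  8:69  9:60  10:85  11:133  12:50
Giant step factor: 14^(-13) ≡ 140 (mod 151).
Scan 99·140^i mod 151 for i = 0, 1, …:
  i=0: 99   i=1: 119   i=2: 50
Match at i=2, j=12: a = 2·13 + 12 = 38.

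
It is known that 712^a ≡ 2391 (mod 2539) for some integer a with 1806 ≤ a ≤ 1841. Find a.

1822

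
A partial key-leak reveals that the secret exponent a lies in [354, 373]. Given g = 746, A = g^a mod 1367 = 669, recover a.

Compute 746^354 mod 1367 = 1030, then multiply by 746 repeatedly:
  746^354=1030  746^355=126  746^356=1040  746^357=751  746^358=1143
  746^359=1037  746^360=1247  746^361=702  746^362=131  746^363=669
Found 669 at exponent 363.

363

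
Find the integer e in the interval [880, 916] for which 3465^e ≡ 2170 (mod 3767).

897

Compute 3465^880 mod 3767 = 12, then multiply by 3465 repeatedly:
  3465^880=12  3465^881=143  3465^882=2018  3465^883=818  3465^884=1586
  3465^885=3204  3465^886=511  3465^887=125  3465^888=3687  3465^889=1558
  3465^890=359  3465^891=825  3465^892=3239  3465^893=1242  3465^894=1616
  3465^895=1678  3465^896=1789  3465^897=2170
Found 2170 at exponent 897.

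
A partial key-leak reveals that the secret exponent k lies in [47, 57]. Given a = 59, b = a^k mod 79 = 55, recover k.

52

Compute 59^47 mod 79 = 7, then multiply by 59 repeatedly:
  59^47=7  59^48=18  59^49=35  59^50=11  59^51=17
  59^52=55
Found 55 at exponent 52.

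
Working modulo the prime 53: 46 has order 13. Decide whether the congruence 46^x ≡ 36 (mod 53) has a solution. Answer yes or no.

yes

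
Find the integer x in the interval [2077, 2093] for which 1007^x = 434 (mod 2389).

Compute 1007^2077 mod 2389 = 699, then multiply by 1007 repeatedly:
  1007^2077=699  1007^2078=1527  1007^2079=1562  1007^2080=972  1007^2081=1703
  1007^2082=2008  1007^2083=962  1007^2084=1189  1007^2085=434
Found 434 at exponent 2085.

2085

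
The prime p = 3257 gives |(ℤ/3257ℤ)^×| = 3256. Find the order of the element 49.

407

The order of 49 must divide p − 1 = 3256 = 2^3 · 11 · 37.
Divisors: 1, 2, 4, 8, 11, 22, 37, 44, 74, 88, 148, 296, 407, 814, 1628, 3256.
Check each in increasing order: 49^1 ≡ 49;  49^2 ≡ 2401;  49^4 ≡ 3168;  49^8 ≡ 1407;  49^11 ≡ 1632;  49^22 ≡ 2455;  49^37 ≡ 2291;  49^44 ≡ 1575;  49^74 ≡ 1654;  49^88 ≡ 2048;  49^148 ≡ 3093;  49^296 ≡ 840;  49^407 ≡ 1.
Smallest exponent giving 1 is 407.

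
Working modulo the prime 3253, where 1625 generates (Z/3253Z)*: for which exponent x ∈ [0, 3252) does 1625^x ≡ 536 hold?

Baby-step giant-step with m = ceil(sqrt(3252)) = 58.
Baby table (1625^j mod 3253 for j=0..57):
  0:1  1:1625  2:2442  3:2843  4:615  5:704  6:2197  7:1584
  8:877  9:311  10:1160  11:1513  12:2610  13:2591  14:993  15:137
  16:1421  17:2748  18:2384  19:2930  20:2111  21:1713  22:2310  23:3041
  24:318  25:2776  26:2342  27:2993  28:390  29:2668  30:2504  31:2750
  32:2381  33:1308  34:1291  35:2943  36:465  37:929  38:233  39:1277
  40:2964  41:2060  42:163  43:1382  44:1180  45:1483  46:2655  47:897
  48:281  49:1205  50:3072  51:1898  52:406  53:2644  54:2540  55:2696
  56:2462  57:2813
Giant step factor: 1625^(-58) ≡ 1592 (mod 3253).
Scan 536·1592^i mod 3253 for i = 0, 1, …:
  i=0: 536   i=1: 1026   i=2: 386   i=3: 2948
  i=4: 2390   i=5: 2123   i=6: 3202   i=7: 133
  i=8: 291   i=9: 1346   i=10: 2358   i=11: 3227
  i=12: 897
Match at i=12, j=47: x = 12·58 + 47 = 743.

743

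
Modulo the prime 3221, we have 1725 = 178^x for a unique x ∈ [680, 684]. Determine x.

Compute 178^680 mod 3221 = 3169, then multiply by 178 repeatedly:
  178^680=3169  178^681=407  178^682=1584  178^683=1725
Found 1725 at exponent 683.

683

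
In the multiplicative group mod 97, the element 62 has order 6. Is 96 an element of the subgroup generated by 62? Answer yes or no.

⟨62⟩ has order 6; its elements mod 97 are {1, 35, 36, 61, 62, 96}.
96 is in this set.

yes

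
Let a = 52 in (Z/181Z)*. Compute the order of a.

90

The order of 52 must divide p − 1 = 180 = 2^2 · 3^2 · 5.
Divisors: 1, 2, 3, 4, 5, 6, 9, 10, 12, 15, 18, 20, 30, 36, 45, 60, 90, 180.
Check each in increasing order: 52^1 ≡ 52;  52^2 ≡ 170;  52^3 ≡ 152;  52^4 ≡ 121;  52^5 ≡ 138;  52^6 ≡ 117;  52^9 ≡ 46;  52^10 ≡ 39;  52^12 ≡ 114;  52^15 ≡ 133;  52^18 ≡ 125;  52^20 ≡ 73;  52^30 ≡ 132;  52^36 ≡ 59;  52^45 ≡ 180;  52^60 ≡ 48;  52^90 ≡ 1.
Smallest exponent giving 1 is 90.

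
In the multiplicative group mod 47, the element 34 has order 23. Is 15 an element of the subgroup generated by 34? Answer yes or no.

no

⟨34⟩ has order 23; its elements mod 47 are {1, 2, 3, 4, 6, 7, 8, 9, 12, 14, 16, 17, 18, 21, 24, 25, 27, 28, 32, 34, 36, 37, 42}.
15 is not in this set.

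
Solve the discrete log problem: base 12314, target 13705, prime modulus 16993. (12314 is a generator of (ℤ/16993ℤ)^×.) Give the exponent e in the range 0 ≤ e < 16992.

14089

Baby-step giant-step with m = ceil(sqrt(16992)) = 131.
Baby table (12314^j mod 16993 for j=0..130):
  0:1  1:12314  2:6057  3:3621  4:16355  5:11427  6:10038  7:850
  8:16205  9:16564  10:2117  11:1476  12:9947  13:1814  14:8794  15:9920
  16:9196  17:15185  18:14111  19:9429  20:12530  21:14973  22:3472  23:16813
  24:9563  25:14285  26:10947  27:12882  28:16286  29:11411  30:16930  31:5896
  32:9248  33:9779  34:6208  35:10798  36:13340  37:14422  38:15658  39:10034
  40:2573  41:8970  42:2080  43:4669  44:6747  45:3781  46:15407  47:11946
  48:11636  49:728  50:9281  51:8309  52:2173  53:11340  54:9279  55:674
  56:7052  57:4098  58:10555  59:11806  60:3969  61:2398  62:12131  63:12664
  64:16728  65:16439  66:9230  67:9036  68:16133  69:13592  70:7831  71:12652
  72:4904  73:11727  74:16757  75:16692  76:14953  77:12087  78:14624  79:5115
  80:10052  81:3316  82:16038  83:16279  84:10178  85:8517  86:14535  87:13714
  88:14755  89:3914  90:4848  91:1863  92:432  93:839  94:16695  95:916
  96:13265  97:8494  98:3201  99:10347  100:16437  101:1595  102:13915  103:8891
  104:14868  105:1970  106:9569  107:3204  108:13303  109:622  110:12458  111:12001
  112:9186  113:10996  114:4520  115:7205  116:1917  117:2661  118:5050  119:8313
  120:450  121:1582  122:6770  123:15115  124:1781  125:10264  126:13955  127:8654
  128:2253  129:10866  130:1042
Giant step factor: 12314^(-131) ≡ 7464 (mod 16993).
Scan 13705·7464^i mod 16993 for i = 0, 1, …:
  i=0: 13705   i=1: 13253   i=2: 4139   i=3: 222
  i=4: 8687   i=5: 11473   i=6: 6745   i=7: 11414
  i=8: 8187   i=9: 940     …   i=106: 1567
  i=107: 4904
Match at i=107, j=72: e = 107·131 + 72 = 14089.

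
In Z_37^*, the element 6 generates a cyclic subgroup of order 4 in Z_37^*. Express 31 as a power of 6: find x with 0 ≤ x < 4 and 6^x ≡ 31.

3

Successive powers of 6 modulo 37:
  6^0=1  6^1=6  6^2=36  6^3=31
So 6^3 ≡ 31 (mod 37), giving x = 3.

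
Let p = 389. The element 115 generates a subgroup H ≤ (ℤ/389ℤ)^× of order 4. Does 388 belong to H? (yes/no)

388 ∈ ⟨115⟩ iff 388^4 ≡ 1 (mod 389), since |⟨115⟩| = 4.
388^4 mod 389 = 1.
Since 1 = 1, 388 lies in the subgroup.

yes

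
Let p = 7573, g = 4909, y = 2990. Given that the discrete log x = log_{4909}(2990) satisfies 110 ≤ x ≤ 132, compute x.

125

Compute 4909^110 mod 7573 = 5464, then multiply by 4909 repeatedly:
  4909^110=5464  4909^111=6783  4909^112=6839  4909^113=1542  4909^114=4251
  4909^115=4544  4909^116=4011  4909^117=199  4909^118=7547  4909^119=1107
  4909^120=4422  4909^121=3380  4909^122=7550  4909^123=688  4909^124=7407
  4909^125=2990
Found 2990 at exponent 125.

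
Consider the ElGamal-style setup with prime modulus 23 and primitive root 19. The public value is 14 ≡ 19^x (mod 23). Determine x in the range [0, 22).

19

Successive powers of 19 modulo 23:
  19^0=1  19^1=19  19^2=16  19^3=5  19^4=3  19^5=11
  19^6=2  19^7=15  19^8=9  19^9=10  19^10=6  19^11=22
  19^12=4  19^13=7  19^14=18  19^15=20  19^16=12  19^17=21
  19^18=8  19^19=14
So 19^19 ≡ 14 (mod 23), giving x = 19.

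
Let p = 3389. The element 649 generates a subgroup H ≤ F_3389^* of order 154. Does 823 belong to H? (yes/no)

no

823 ∈ ⟨649⟩ iff 823^154 ≡ 1 (mod 3389), since |⟨649⟩| = 154.
823^154 mod 3389 = 2894.
Since 2894 ≠ 1, 823 does not lie in the subgroup.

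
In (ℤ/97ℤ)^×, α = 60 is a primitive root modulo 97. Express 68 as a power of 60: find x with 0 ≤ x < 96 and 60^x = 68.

55

Baby-step giant-step with m = ceil(sqrt(96)) = 10.
Baby table (60^j mod 97 for j=0..9):
  0:1  1:60  2:11  3:78  4:24  5:82  6:70  7:29
  8:91  9:28
Giant step factor: 60^(-10) ≡ 72 (mod 97).
Scan 68·72^i mod 97 for i = 0, 1, …:
  i=0: 68   i=1: 46   i=2: 14   i=3: 38
  i=4: 20   i=5: 82
Match at i=5, j=5: x = 5·10 + 5 = 55.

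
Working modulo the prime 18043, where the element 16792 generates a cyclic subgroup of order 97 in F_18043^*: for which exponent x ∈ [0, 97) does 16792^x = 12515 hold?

87

Baby-step giant-step with m = ceil(sqrt(97)) = 10.
Baby table (16792^j mod 18043 for j=0..9):
  0:1  1:16792  2:13303  3:11636  4:4065  5:2811  6:1824  7:9637
  8:14880  9:5496
Giant step factor: 16792^(-10) ≡ 12515 (mod 18043).
Scan 12515·12515^i mod 18043 for i = 0, 1, …:
  i=0: 12515   i=1: 11985   i=2: 816   i=3: 17945
  i=4: 454   i=5: 16308   i=6: 10247   i=7: 9604
  i=8: 9637
Match at i=8, j=7: x = 8·10 + 7 = 87.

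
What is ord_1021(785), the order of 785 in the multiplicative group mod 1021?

1020

The order of 785 must divide p − 1 = 1020 = 2^2 · 3 · 5 · 17.
Divisors: 1, 2, 3, 4, 5, 6, 10, 12, 15, 17, 20, 30, 34, 51, 60, 68, 85, 102, 170, 204, 255, 340, 510, 1020.
Check each in increasing order: 785^1 ≡ 785;  785^2 ≡ 562;  785^3 ≡ 98;  785^4 ≡ 355;  785^5 ≡ 963;  785^6 ≡ 415;  785^10 ≡ 301;  785^12 ≡ 697;  785^15 ≡ 920;  785^17 ≡ 414;  785^20 ≡ 753;  785^30 ≡ 1012;  785^34 ≡ 889;  785^51 ≡ 486;  785^60 ≡ 81;  785^68 ≡ 67;  785^85 ≡ 171;  785^102 ≡ 345;  785^170 ≡ 653;  785^204 ≡ 589;  785^255 ≡ 374;  785^340 ≡ 652;  785^510 ≡ 1020;  785^1020 ≡ 1.
Smallest exponent giving 1 is 1020.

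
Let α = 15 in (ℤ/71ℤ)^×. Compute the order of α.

35

The order of 15 must divide p − 1 = 70 = 2 · 5 · 7.
Divisors: 1, 2, 5, 7, 10, 14, 35, 70.
Check each in increasing order: 15^1 ≡ 15;  15^2 ≡ 12;  15^5 ≡ 30;  15^7 ≡ 5;  15^10 ≡ 48;  15^14 ≡ 25;  15^35 ≡ 1.
Smallest exponent giving 1 is 35.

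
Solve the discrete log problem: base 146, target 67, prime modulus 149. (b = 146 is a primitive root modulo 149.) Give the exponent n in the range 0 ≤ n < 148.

100

Baby-step giant-step with m = ceil(sqrt(148)) = 13.
Baby table (146^j mod 149 for j=0..12):
  0:1  1:146  2:9  3:122  4:81  5:55  6:133  7:48
  8:5  9:134  10:45  11:14  12:107
Giant step factor: 146^(-13) ≡ 136 (mod 149).
Scan 67·136^i mod 149 for i = 0, 1, …:
  i=0: 67   i=1: 23   i=2: 148   i=3: 13
  i=4: 129   i=5: 111   i=6: 47   i=7: 134
Match at i=7, j=9: n = 7·13 + 9 = 100.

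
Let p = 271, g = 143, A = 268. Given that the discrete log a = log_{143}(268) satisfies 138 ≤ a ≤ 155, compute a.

Compute 143^138 mod 271 = 154, then multiply by 143 repeatedly:
  143^138=154  143^139=71  143^140=126  143^141=132  143^142=177
  143^143=108  143^144=268
Found 268 at exponent 144.

144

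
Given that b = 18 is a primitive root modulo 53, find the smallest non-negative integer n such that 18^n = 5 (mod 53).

Baby-step giant-step with m = ceil(sqrt(52)) = 8.
Baby table (18^j mod 53 for j=0..7):
  0:1  1:18  2:6  3:2  4:36  5:12  6:4  7:19
Giant step factor: 18^(-8) ≡ 42 (mod 53).
Scan 5·42^i mod 53 for i = 0, 1, …:
  i=0: 5   i=1: 51   i=2: 22   i=3: 23
  i=4: 12
Match at i=4, j=5: n = 4·8 + 5 = 37.

37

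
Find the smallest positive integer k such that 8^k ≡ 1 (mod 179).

178

The order of 8 must divide p − 1 = 178 = 2 · 89.
Divisors: 1, 2, 89, 178.
Check each in increasing order: 8^1 ≡ 8;  8^2 ≡ 64;  8^89 ≡ 178;  8^178 ≡ 1.
Smallest exponent giving 1 is 178.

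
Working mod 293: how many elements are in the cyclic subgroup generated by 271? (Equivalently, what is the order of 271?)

146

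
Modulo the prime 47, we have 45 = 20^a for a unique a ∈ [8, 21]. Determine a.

21

Compute 20^8 mod 47 = 3, then multiply by 20 repeatedly:
  20^8=3  20^9=13  20^10=25  20^11=30  20^12=36
  20^13=15  20^14=18  20^15=31  20^16=9  20^17=39
  20^18=28  20^19=43  20^20=14  20^21=45
Found 45 at exponent 21.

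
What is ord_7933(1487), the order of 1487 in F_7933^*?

The order of 1487 must divide p − 1 = 7932 = 2^2 · 3 · 661.
Divisors: 1, 2, 3, 4, 6, 12, 661, 1322, 1983, 2644, 3966, 7932.
Check each in increasing order: 1487^1 ≡ 1487;  1487^2 ≡ 5795;  1487^3 ≡ 1927;  1487^4 ≡ 1636;  1487^6 ≡ 685;  1487^12 ≡ 1178;  1487^661 ≡ 2006;  1487^1322 ≡ 2005;  1487^1983 ≡ 7932;  1487^2644 ≡ 5927;  1487^3966 ≡ 1.
Smallest exponent giving 1 is 3966.

3966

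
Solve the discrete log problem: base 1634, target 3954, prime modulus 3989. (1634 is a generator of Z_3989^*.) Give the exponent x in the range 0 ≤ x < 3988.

Baby-step giant-step with m = ceil(sqrt(3988)) = 64.
Baby table (1634^j mod 3989 for j=0..63):
  0:1  1:1634  2:1315  3:2628  4:1988  5:1346  6:1425  7:2863
  8:3034  9:3218  10:710  11:3330  12:224  13:3017  14:3363  15:2289
  16:2533  17:2329  18:80  19:3072  20:1486  21:2812  22:3469  23:3966
  24:2308  25:1667  26:3380  27:2144  28:954  29:3126  30:1964  31:2020
  32:1777  33:3615  34:3190  35:2826  36:2411  37:2431  38:3199  39:1576
  40:2279  41:2149  42:1146  43:1723  44:3137  45:3982  46:529  47:2762
  48:1549  49:2040  50:2545  51:1992  52:3893  53:2696  54:1408  55:3008
  56:624  57:2421  58:2815  59:393  60:3922  61:2214  62:3642  63:3429
Giant step factor: 1634^(-64) ≡ 2267 (mod 3989).
Scan 3954·2267^i mod 3989 for i = 0, 1, …:
  i=0: 3954   i=1: 435   i=2: 862   i=3: 3533
  i=4: 3388   i=5: 1771   i=6: 1923   i=7: 3453
  i=8: 1533   i=9: 892   i=10: 3730   i=11: 3219
  i=12: 1592   i=13: 3008
Match at i=13, j=55: x = 13·64 + 55 = 887.

887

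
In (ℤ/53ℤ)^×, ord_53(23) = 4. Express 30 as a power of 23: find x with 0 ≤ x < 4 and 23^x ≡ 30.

3

Successive powers of 23 modulo 53:
  23^0=1  23^1=23  23^2=52  23^3=30
So 23^3 ≡ 30 (mod 53), giving x = 3.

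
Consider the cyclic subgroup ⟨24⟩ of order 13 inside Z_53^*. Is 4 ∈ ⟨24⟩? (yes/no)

no

⟨24⟩ has order 13; its elements mod 53 are {1, 10, 13, 15, 16, 24, 28, 36, 42, 44, 46, 47, 49}.
4 is not in this set.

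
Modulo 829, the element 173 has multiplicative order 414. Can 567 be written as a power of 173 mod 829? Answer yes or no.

no

567 ∈ ⟨173⟩ iff 567^414 ≡ 1 (mod 829), since |⟨173⟩| = 414.
567^414 mod 829 = 828.
Since 828 ≠ 1, 567 does not lie in the subgroup.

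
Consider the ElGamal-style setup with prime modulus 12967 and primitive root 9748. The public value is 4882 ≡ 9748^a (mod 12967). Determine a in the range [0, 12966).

12608

Baby-step giant-step with m = ceil(sqrt(12966)) = 114.
Baby table (9748^j mod 12967 for j=0..113):
  0:1  1:9748  2:1328  3:4278  4:72  5:1638  6:4847  7:9775
  8:5184  9:1233  10:11842  11:3582  12:10172  13:10974  14:9769  15:11531
  16:6232  17:12108  18:3150  19:344  20:7826  21:2987  22:6361  23:11801
  24:5891  25:7592  26:4147  27:6817  28:9208  29:2010  30:343  31:11045
  32:1659  33:2083  34:11729  35:4253  36:2745  37:7339  38:1633  39:7975
  40:3135  41:9728  42:873  43:3652  44:5281  45:198  46:10988  47:3604
  48:4189  49:1289  50:149  51:148  52:3367  53:2039  54:10728  55:10656
  56:9018  57:4171  58:7363  59:2179  60:946  61:2071  62:11456  63:1284
  64:3277  65:6475  66:7911  67:1679  68:2538  69:12355  70:12011  71:4185
  72:1198  73:7804  74:8970  75:3079  76:8454  77:4307  78:10457  79:1249
  80:12206  81:11863  82:818  83:12126  84:10043  85:11281  86:7028  87:4283
  88:9911  89:8278  90:303  91:10135  92:407  93:12501  94:8849  95:3568
  96:3370  97:5349  98:1745  99:10523  100:9234  101:9085  102:8937  103:5570
  104:3531  105:5770  106:8081  107:12030  108:7859  109:496  110:11284  111:10338
  112:8267  113:9778
Giant step factor: 9748^(-114) ≡ 3586 (mod 12967).
Scan 4882·3586^i mod 12967 for i = 0, 1, …:
  i=0: 4882   i=1: 1402   i=2: 9343   i=3: 10237
  i=4: 305   i=5: 4502   i=6: 257   i=7: 945
  i=8: 4383   i=9: 1434     …   i=109: 6618
  i=110: 2538
Match at i=110, j=68: a = 110·114 + 68 = 12608.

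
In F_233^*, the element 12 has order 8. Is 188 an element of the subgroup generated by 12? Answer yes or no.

188 ∈ ⟨12⟩ iff 188^8 ≡ 1 (mod 233), since |⟨12⟩| = 8.
188^8 mod 233 = 102.
Since 102 ≠ 1, 188 does not lie in the subgroup.

no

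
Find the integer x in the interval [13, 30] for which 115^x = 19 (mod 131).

25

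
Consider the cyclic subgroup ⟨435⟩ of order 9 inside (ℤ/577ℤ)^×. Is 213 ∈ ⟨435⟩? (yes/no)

yes

⟨435⟩ has order 9; its elements mod 577 are {1, 213, 287, 321, 335, 363, 384, 435, 546}.
213 is in this set.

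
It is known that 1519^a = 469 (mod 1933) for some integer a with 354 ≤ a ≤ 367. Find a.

365

Compute 1519^354 mod 1933 = 700, then multiply by 1519 repeatedly:
  1519^354=700  1519^355=150  1519^356=1689  1519^357=500  1519^358=1764
  1519^359=378  1519^360=81  1519^361=1260  1519^362=270  1519^363=334
  1519^364=900  1519^365=469
Found 469 at exponent 365.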